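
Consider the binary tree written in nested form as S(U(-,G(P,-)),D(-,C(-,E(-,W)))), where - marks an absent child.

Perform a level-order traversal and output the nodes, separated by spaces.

Level-order visits nodes level by level from the root, left to right within each level.
Level 0: S
Level 1: U, D
Level 2: G, C
Level 3: P, E
Level 4: W

S U D G C P E W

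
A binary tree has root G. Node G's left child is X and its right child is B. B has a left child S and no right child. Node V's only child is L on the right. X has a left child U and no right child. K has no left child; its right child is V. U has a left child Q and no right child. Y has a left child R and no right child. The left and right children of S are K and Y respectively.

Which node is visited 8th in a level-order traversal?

Y

Level-order visits nodes level by level from the root, left to right within each level.
Level 0: G
Level 1: X, B
Level 2: U, S
Level 3: Q, K, Y
Level 4: V, R
Level 5: L
Full level-order sequence: G, X, B, U, S, Q, K, Y, V, R, L.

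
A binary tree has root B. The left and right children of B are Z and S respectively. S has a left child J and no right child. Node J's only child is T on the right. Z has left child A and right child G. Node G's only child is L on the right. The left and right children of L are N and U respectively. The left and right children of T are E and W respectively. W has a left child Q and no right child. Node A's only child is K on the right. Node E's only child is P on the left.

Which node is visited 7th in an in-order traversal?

U

In-order visits the left subtree, then the node, then the right subtree.
At B: go left to Z.
  At Z: go left to A.
    At A: no left child.
    Visit A.
    At A: go right to K.
      K is a leaf — visit K.
  Visit Z.
  At Z: go right to G.
    At G: no left child.
    Visit G.
    At G: go right to L.
      At L: go left to N.
        N is a leaf — visit N.
      Visit L.
      At L: go right to U.
        U is a leaf — visit U.
Visit B.
At B: go right to S.
  At S: go left to J.
    At J: no left child.
    Visit J.
    At J: go right to T.
      At T: go left to E.
        At E: go left to P.
          P is a leaf — visit P.
        Visit E.
        At E: no right child.
      Visit T.
      At T: go right to W.
        At W: go left to Q.
          Q is a leaf — visit Q.
        Visit W.
        At W: no right child.
  Visit S.
  At S: no right child.
Full in-order sequence: A, K, Z, G, N, L, U, B, J, P, E, T, Q, W, S.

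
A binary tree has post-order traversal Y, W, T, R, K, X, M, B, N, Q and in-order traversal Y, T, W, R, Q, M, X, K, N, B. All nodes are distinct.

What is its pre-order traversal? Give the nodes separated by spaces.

The last element of post-order is the root; it splits in-order into left and right subtrees.
Root Q: left subtree has 4 nodes {Y, T, W, R}, right has 5 {M, X, K, N, B}.
  Root R: left subtree has 3 nodes {Y, T, W}, right has 0 { }.
    Root T: left subtree has 1 node {Y}, right has 1 {W}.
  Root N: left subtree has 3 nodes {M, X, K}, right has 1 {B}.
    Root M: left subtree has 0 nodes { }, right has 2 {X, K}.
      Root X: left subtree has 0 nodes { }, right has 1 {K}.

Q R T Y W N M X K B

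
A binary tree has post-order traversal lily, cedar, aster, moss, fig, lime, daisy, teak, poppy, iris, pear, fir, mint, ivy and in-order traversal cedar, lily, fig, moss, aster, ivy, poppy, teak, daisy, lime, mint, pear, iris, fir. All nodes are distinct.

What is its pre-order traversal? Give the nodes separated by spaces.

ivy fig cedar lily moss aster mint poppy teak daisy lime fir pear iris

The last element of post-order is the root; it splits in-order into left and right subtrees.
Root ivy: left subtree has 5 nodes {cedar, lily, fig, moss, aster}, right has 8 {poppy, teak, daisy, lime, mint, pear, iris, fir}.
  Root fig: left subtree has 2 nodes {cedar, lily}, right has 2 {moss, aster}.
    Root cedar: left subtree has 0 nodes { }, right has 1 {lily}.
    Root moss: left subtree has 0 nodes { }, right has 1 {aster}.
  Root mint: left subtree has 4 nodes {poppy, teak, daisy, lime}, right has 3 {pear, iris, fir}.
    Root poppy: left subtree has 0 nodes { }, right has 3 {teak, daisy, lime}.
      Root teak: left subtree has 0 nodes { }, right has 2 {daisy, lime}.
        Root daisy: left subtree has 0 nodes { }, right has 1 {lime}.
    Root fir: left subtree has 2 nodes {pear, iris}, right has 0 { }.
      Root pear: left subtree has 0 nodes { }, right has 1 {iris}.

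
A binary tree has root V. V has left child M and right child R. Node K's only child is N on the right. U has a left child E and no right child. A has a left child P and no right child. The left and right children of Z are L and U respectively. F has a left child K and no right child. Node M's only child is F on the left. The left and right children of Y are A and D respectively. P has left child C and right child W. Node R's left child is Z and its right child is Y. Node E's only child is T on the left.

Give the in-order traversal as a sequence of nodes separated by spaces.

K N F M V L Z T E U R C P W A Y D

In-order visits the left subtree, then the node, then the right subtree.
At V: go left to M.
  At M: go left to F.
    At F: go left to K.
      At K: no left child.
      Visit K.
      At K: go right to N.
        N is a leaf — visit N.
    Visit F.
    At F: no right child.
  Visit M.
  At M: no right child.
Visit V.
At V: go right to R.
  At R: go left to Z.
    At Z: go left to L.
      L is a leaf — visit L.
    Visit Z.
    At Z: go right to U.
      At U: go left to E.
        At E: go left to T.
          T is a leaf — visit T.
        Visit E.
        At E: no right child.
      Visit U.
      At U: no right child.
  Visit R.
  At R: go right to Y.
    At Y: go left to A.
      At A: go left to P.
        At P: go left to C.
          C is a leaf — visit C.
        Visit P.
        At P: go right to W.
          W is a leaf — visit W.
      Visit A.
      At A: no right child.
    Visit Y.
    At Y: go right to D.
      D is a leaf — visit D.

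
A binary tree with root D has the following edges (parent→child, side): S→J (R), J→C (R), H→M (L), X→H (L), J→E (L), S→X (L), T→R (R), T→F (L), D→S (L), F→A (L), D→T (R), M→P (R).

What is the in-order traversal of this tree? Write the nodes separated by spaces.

In-order visits the left subtree, then the node, then the right subtree.
At D: go left to S.
  At S: go left to X.
    At X: go left to H.
      At H: go left to M.
        At M: no left child.
        Visit M.
        At M: go right to P.
          P is a leaf — visit P.
      Visit H.
      At H: no right child.
    Visit X.
    At X: no right child.
  Visit S.
  At S: go right to J.
    At J: go left to E.
      E is a leaf — visit E.
    Visit J.
    At J: go right to C.
      C is a leaf — visit C.
Visit D.
At D: go right to T.
  At T: go left to F.
    At F: go left to A.
      A is a leaf — visit A.
    Visit F.
    At F: no right child.
  Visit T.
  At T: go right to R.
    R is a leaf — visit R.

M P H X S E J C D A F T R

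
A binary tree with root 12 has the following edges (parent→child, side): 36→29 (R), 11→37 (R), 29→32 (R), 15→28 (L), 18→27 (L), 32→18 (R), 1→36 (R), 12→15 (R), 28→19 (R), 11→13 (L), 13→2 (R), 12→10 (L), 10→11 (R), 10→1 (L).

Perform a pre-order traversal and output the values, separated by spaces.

12 10 1 36 29 32 18 27 11 13 2 37 15 28 19

Pre-order visits the node, then its left subtree, then its right subtree.
Visit 12.
At 12: go left to 10.
  Visit 10.
  At 10: go left to 1.
    Visit 1.
    At 1: no left child.
    At 1: go right to 36.
      Visit 36.
      At 36: no left child.
      At 36: go right to 29.
        Visit 29.
        At 29: no left child.
        At 29: go right to 32.
          Visit 32.
          At 32: no left child.
          At 32: go right to 18.
            Visit 18.
            At 18: go left to 27.
              27 is a leaf — visit 27.
            At 18: no right child.
  At 10: go right to 11.
    Visit 11.
    At 11: go left to 13.
      Visit 13.
      At 13: no left child.
      At 13: go right to 2.
        2 is a leaf — visit 2.
    At 11: go right to 37.
      37 is a leaf — visit 37.
At 12: go right to 15.
  Visit 15.
  At 15: go left to 28.
    Visit 28.
    At 28: no left child.
    At 28: go right to 19.
      19 is a leaf — visit 19.
  At 15: no right child.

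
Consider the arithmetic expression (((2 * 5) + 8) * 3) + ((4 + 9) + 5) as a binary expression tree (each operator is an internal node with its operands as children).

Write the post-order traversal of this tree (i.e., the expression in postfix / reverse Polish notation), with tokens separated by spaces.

2 5 * 8 + 3 * 4 9 + 5 + +

Post-order on an expression tree gives postfix notation: for each operator, emit left operand, right operand, then the operator.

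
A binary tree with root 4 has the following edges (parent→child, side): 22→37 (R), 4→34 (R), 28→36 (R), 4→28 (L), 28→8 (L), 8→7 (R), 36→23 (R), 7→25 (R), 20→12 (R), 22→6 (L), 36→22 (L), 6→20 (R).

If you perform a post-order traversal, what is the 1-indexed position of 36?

10

Post-order visits the left subtree, then the right subtree, then the node.
At 4: go left to 28.
  At 28: go left to 8.
    At 8: no left child.
    At 8: go right to 7.
      At 7: no left child.
      At 7: go right to 25.
        25 is a leaf — visit 25.
      Visit 7.
    Visit 8.
  At 28: go right to 36.
    At 36: go left to 22.
      At 22: go left to 6.
        At 6: no left child.
        At 6: go right to 20.
          At 20: no left child.
          At 20: go right to 12.
            12 is a leaf — visit 12.
          Visit 20.
        Visit 6.
      At 22: go right to 37.
        37 is a leaf — visit 37.
      Visit 22.
    At 36: go right to 23.
      23 is a leaf — visit 23.
    Visit 36.
  Visit 28.
At 4: go right to 34.
  34 is a leaf — visit 34.
Visit 4.
Full post-order sequence: 25, 7, 8, 12, 20, 6, 37, 22, 23, 36, 28, 34, 4.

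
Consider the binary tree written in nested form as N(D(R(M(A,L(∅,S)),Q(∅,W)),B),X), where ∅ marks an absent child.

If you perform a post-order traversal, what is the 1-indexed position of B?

Post-order visits the left subtree, then the right subtree, then the node.
At N: go left to D.
  At D: go left to R.
    At R: go left to M.
      At M: go left to A.
        A is a leaf — visit A.
      At M: go right to L.
        At L: no left child.
        At L: go right to S.
          S is a leaf — visit S.
        Visit L.
      Visit M.
    At R: go right to Q.
      At Q: no left child.
      At Q: go right to W.
        W is a leaf — visit W.
      Visit Q.
    Visit R.
  At D: go right to B.
    B is a leaf — visit B.
  Visit D.
At N: go right to X.
  X is a leaf — visit X.
Visit N.
Full post-order sequence: A, S, L, M, W, Q, R, B, D, X, N.

8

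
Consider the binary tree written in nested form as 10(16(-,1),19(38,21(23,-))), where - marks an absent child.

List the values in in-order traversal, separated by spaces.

In-order visits the left subtree, then the node, then the right subtree.
At 10: go left to 16.
  At 16: no left child.
  Visit 16.
  At 16: go right to 1.
    1 is a leaf — visit 1.
Visit 10.
At 10: go right to 19.
  At 19: go left to 38.
    38 is a leaf — visit 38.
  Visit 19.
  At 19: go right to 21.
    At 21: go left to 23.
      23 is a leaf — visit 23.
    Visit 21.
    At 21: no right child.

16 1 10 38 19 23 21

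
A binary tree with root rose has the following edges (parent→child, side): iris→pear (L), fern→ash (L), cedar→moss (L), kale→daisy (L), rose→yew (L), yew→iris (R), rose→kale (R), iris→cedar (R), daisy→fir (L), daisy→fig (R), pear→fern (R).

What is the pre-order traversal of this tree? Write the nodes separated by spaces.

rose yew iris pear fern ash cedar moss kale daisy fir fig

Pre-order visits the node, then its left subtree, then its right subtree.
Visit rose.
At rose: go left to yew.
  Visit yew.
  At yew: no left child.
  At yew: go right to iris.
    Visit iris.
    At iris: go left to pear.
      Visit pear.
      At pear: no left child.
      At pear: go right to fern.
        Visit fern.
        At fern: go left to ash.
          ash is a leaf — visit ash.
        At fern: no right child.
    At iris: go right to cedar.
      Visit cedar.
      At cedar: go left to moss.
        moss is a leaf — visit moss.
      At cedar: no right child.
At rose: go right to kale.
  Visit kale.
  At kale: go left to daisy.
    Visit daisy.
    At daisy: go left to fir.
      fir is a leaf — visit fir.
    At daisy: go right to fig.
      fig is a leaf — visit fig.
  At kale: no right child.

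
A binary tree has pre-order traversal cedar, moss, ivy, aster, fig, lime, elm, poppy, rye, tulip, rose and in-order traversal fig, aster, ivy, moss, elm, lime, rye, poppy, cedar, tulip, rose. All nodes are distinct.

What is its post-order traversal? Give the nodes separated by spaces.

fig aster ivy elm rye poppy lime moss rose tulip cedar

The first element of pre-order is the root; it splits in-order into left and right subtrees.
Root cedar: left subtree has 8 nodes {fig, aster, ivy, moss, elm, lime, rye, poppy}, right has 2 {tulip, rose}.
  Root moss: left subtree has 3 nodes {fig, aster, ivy}, right has 4 {elm, lime, rye, poppy}.
    Root ivy: left subtree has 2 nodes {fig, aster}, right has 0 { }.
      Root aster: left subtree has 1 node {fig}, right has 0 { }.
    Root lime: left subtree has 1 node {elm}, right has 2 {rye, poppy}.
      Root poppy: left subtree has 1 node {rye}, right has 0 { }.
  Root tulip: left subtree has 0 nodes { }, right has 1 {rose}.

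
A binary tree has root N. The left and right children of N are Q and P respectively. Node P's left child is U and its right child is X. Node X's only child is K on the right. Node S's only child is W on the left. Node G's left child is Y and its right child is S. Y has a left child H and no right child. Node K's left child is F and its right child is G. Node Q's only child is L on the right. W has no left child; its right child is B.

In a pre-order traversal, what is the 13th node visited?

W

Pre-order visits the node, then its left subtree, then its right subtree.
Visit N.
At N: go left to Q.
  Visit Q.
  At Q: no left child.
  At Q: go right to L.
    L is a leaf — visit L.
At N: go right to P.
  Visit P.
  At P: go left to U.
    U is a leaf — visit U.
  At P: go right to X.
    Visit X.
    At X: no left child.
    At X: go right to K.
      Visit K.
      At K: go left to F.
        F is a leaf — visit F.
      At K: go right to G.
        Visit G.
        At G: go left to Y.
          Visit Y.
          At Y: go left to H.
            H is a leaf — visit H.
          At Y: no right child.
        At G: go right to S.
          Visit S.
          At S: go left to W.
            Visit W.
            At W: no left child.
            At W: go right to B.
              B is a leaf — visit B.
          At S: no right child.
Full pre-order sequence: N, Q, L, P, U, X, K, F, G, Y, H, S, W, B.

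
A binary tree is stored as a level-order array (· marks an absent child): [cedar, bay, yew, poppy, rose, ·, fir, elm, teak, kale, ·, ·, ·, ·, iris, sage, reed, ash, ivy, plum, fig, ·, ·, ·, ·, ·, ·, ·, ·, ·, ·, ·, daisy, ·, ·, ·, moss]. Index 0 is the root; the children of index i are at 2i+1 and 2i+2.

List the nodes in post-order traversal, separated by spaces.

Post-order visits the left subtree, then the right subtree, then the node.
At cedar: go left to bay.
  At bay: go left to poppy.
    At poppy: go left to elm.
      At elm: go left to sage.
        At sage: no left child.
        At sage: go right to daisy.
          daisy is a leaf — visit daisy.
        Visit sage.
      At elm: go right to reed.
        reed is a leaf — visit reed.
      Visit elm.
    At poppy: go right to teak.
      At teak: go left to ash.
        At ash: no left child.
        At ash: go right to moss.
          moss is a leaf — visit moss.
        Visit ash.
      At teak: go right to ivy.
        ivy is a leaf — visit ivy.
      Visit teak.
    Visit poppy.
  At bay: go right to rose.
    At rose: go left to kale.
      At kale: go left to plum.
        plum is a leaf — visit plum.
      At kale: go right to fig.
        fig is a leaf — visit fig.
      Visit kale.
    At rose: no right child.
    Visit rose.
  Visit bay.
At cedar: go right to yew.
  At yew: no left child.
  At yew: go right to fir.
    At fir: no left child.
    At fir: go right to iris.
      iris is a leaf — visit iris.
    Visit fir.
  Visit yew.
Visit cedar.

daisy sage reed elm moss ash ivy teak poppy plum fig kale rose bay iris fir yew cedar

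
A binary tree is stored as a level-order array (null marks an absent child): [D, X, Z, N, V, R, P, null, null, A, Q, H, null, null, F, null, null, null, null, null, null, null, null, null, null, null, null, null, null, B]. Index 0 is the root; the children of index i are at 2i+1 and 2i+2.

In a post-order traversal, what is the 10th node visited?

Post-order visits the left subtree, then the right subtree, then the node.
At D: go left to X.
  At X: go left to N.
    N is a leaf — visit N.
  At X: go right to V.
    At V: go left to A.
      A is a leaf — visit A.
    At V: go right to Q.
      Q is a leaf — visit Q.
    Visit V.
  Visit X.
At D: go right to Z.
  At Z: go left to R.
    At R: go left to H.
      H is a leaf — visit H.
    At R: no right child.
    Visit R.
  At Z: go right to P.
    At P: no left child.
    At P: go right to F.
      At F: go left to B.
        B is a leaf — visit B.
      At F: no right child.
      Visit F.
    Visit P.
  Visit Z.
Visit D.
Full post-order sequence: N, A, Q, V, X, H, R, B, F, P, Z, D.

P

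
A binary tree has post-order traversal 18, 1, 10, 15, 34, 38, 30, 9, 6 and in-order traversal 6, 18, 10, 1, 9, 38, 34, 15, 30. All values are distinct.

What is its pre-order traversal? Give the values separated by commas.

The last element of post-order is the root; it splits in-order into left and right subtrees.
Root 6: left subtree has 0 nodes { }, right has 8 {18, 10, 1, 9, 38, 34, 15, 30}.
  Root 9: left subtree has 3 nodes {18, 10, 1}, right has 4 {38, 34, 15, 30}.
    Root 10: left subtree has 1 node {18}, right has 1 {1}.
    Root 30: left subtree has 3 nodes {38, 34, 15}, right has 0 { }.
      Root 38: left subtree has 0 nodes { }, right has 2 {34, 15}.
        Root 34: left subtree has 0 nodes { }, right has 1 {15}.

6, 9, 10, 18, 1, 30, 38, 34, 15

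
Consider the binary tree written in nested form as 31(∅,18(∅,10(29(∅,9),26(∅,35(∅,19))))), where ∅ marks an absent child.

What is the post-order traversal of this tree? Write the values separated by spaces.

Post-order visits the left subtree, then the right subtree, then the node.
At 31: no left child.
At 31: go right to 18.
  At 18: no left child.
  At 18: go right to 10.
    At 10: go left to 29.
      At 29: no left child.
      At 29: go right to 9.
        9 is a leaf — visit 9.
      Visit 29.
    At 10: go right to 26.
      At 26: no left child.
      At 26: go right to 35.
        At 35: no left child.
        At 35: go right to 19.
          19 is a leaf — visit 19.
        Visit 35.
      Visit 26.
    Visit 10.
  Visit 18.
Visit 31.

9 29 19 35 26 10 18 31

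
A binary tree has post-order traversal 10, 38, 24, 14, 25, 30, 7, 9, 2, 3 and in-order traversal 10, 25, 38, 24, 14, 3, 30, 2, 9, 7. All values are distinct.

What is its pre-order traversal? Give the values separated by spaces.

3 25 10 14 24 38 2 30 9 7

The last element of post-order is the root; it splits in-order into left and right subtrees.
Root 3: left subtree has 5 nodes {10, 25, 38, 24, 14}, right has 4 {30, 2, 9, 7}.
  Root 25: left subtree has 1 node {10}, right has 3 {38, 24, 14}.
    Root 14: left subtree has 2 nodes {38, 24}, right has 0 { }.
      Root 24: left subtree has 1 node {38}, right has 0 { }.
  Root 2: left subtree has 1 node {30}, right has 2 {9, 7}.
    Root 9: left subtree has 0 nodes { }, right has 1 {7}.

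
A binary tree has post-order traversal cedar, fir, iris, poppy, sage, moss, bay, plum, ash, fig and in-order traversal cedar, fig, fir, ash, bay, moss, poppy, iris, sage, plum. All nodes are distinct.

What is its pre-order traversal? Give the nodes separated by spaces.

fig cedar ash fir plum bay moss sage poppy iris

The last element of post-order is the root; it splits in-order into left and right subtrees.
Root fig: left subtree has 1 node {cedar}, right has 8 {fir, ash, bay, moss, poppy, iris, sage, plum}.
  Root ash: left subtree has 1 node {fir}, right has 6 {bay, moss, poppy, iris, sage, plum}.
    Root plum: left subtree has 5 nodes {bay, moss, poppy, iris, sage}, right has 0 { }.
      Root bay: left subtree has 0 nodes { }, right has 4 {moss, poppy, iris, sage}.
        Root moss: left subtree has 0 nodes { }, right has 3 {poppy, iris, sage}.
          Root sage: left subtree has 2 nodes {poppy, iris}, right has 0 { }.
            Root poppy: left subtree has 0 nodes { }, right has 1 {iris}.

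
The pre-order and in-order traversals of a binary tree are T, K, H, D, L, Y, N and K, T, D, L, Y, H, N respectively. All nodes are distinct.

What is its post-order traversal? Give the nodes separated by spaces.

The first element of pre-order is the root; it splits in-order into left and right subtrees.
Root T: left subtree has 1 node {K}, right has 5 {D, L, Y, H, N}.
  Root H: left subtree has 3 nodes {D, L, Y}, right has 1 {N}.
    Root D: left subtree has 0 nodes { }, right has 2 {L, Y}.
      Root L: left subtree has 0 nodes { }, right has 1 {Y}.

K Y L D N H T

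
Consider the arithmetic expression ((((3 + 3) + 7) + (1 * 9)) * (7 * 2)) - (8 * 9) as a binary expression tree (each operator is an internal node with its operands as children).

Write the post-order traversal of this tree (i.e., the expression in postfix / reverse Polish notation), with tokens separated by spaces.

3 3 + 7 + 1 9 * + 7 2 * * 8 9 * -

Post-order on an expression tree gives postfix notation: for each operator, emit left operand, right operand, then the operator.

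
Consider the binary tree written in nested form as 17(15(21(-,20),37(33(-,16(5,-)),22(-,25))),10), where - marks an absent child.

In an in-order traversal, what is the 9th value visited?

25

In-order visits the left subtree, then the node, then the right subtree.
At 17: go left to 15.
  At 15: go left to 21.
    At 21: no left child.
    Visit 21.
    At 21: go right to 20.
      20 is a leaf — visit 20.
  Visit 15.
  At 15: go right to 37.
    At 37: go left to 33.
      At 33: no left child.
      Visit 33.
      At 33: go right to 16.
        At 16: go left to 5.
          5 is a leaf — visit 5.
        Visit 16.
        At 16: no right child.
    Visit 37.
    At 37: go right to 22.
      At 22: no left child.
      Visit 22.
      At 22: go right to 25.
        25 is a leaf — visit 25.
Visit 17.
At 17: go right to 10.
  10 is a leaf — visit 10.
Full in-order sequence: 21, 20, 15, 33, 5, 16, 37, 22, 25, 17, 10.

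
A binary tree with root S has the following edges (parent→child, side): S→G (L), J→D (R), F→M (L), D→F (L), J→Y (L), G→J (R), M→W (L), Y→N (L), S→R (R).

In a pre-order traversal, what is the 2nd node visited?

G

Pre-order visits the node, then its left subtree, then its right subtree.
Visit S.
At S: go left to G.
  Visit G.
  At G: no left child.
  At G: go right to J.
    Visit J.
    At J: go left to Y.
      Visit Y.
      At Y: go left to N.
        N is a leaf — visit N.
      At Y: no right child.
    At J: go right to D.
      Visit D.
      At D: go left to F.
        Visit F.
        At F: go left to M.
          Visit M.
          At M: go left to W.
            W is a leaf — visit W.
          At M: no right child.
        At F: no right child.
      At D: no right child.
At S: go right to R.
  R is a leaf — visit R.
Full pre-order sequence: S, G, J, Y, N, D, F, M, W, R.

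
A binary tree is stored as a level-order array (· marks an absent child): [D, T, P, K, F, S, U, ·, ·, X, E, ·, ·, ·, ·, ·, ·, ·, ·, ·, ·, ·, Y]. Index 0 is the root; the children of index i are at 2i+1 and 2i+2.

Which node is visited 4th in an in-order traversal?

In-order visits the left subtree, then the node, then the right subtree.
At D: go left to T.
  At T: go left to K.
    K is a leaf — visit K.
  Visit T.
  At T: go right to F.
    At F: go left to X.
      X is a leaf — visit X.
    Visit F.
    At F: go right to E.
      At E: no left child.
      Visit E.
      At E: go right to Y.
        Y is a leaf — visit Y.
Visit D.
At D: go right to P.
  At P: go left to S.
    S is a leaf — visit S.
  Visit P.
  At P: go right to U.
    U is a leaf — visit U.
Full in-order sequence: K, T, X, F, E, Y, D, S, P, U.

F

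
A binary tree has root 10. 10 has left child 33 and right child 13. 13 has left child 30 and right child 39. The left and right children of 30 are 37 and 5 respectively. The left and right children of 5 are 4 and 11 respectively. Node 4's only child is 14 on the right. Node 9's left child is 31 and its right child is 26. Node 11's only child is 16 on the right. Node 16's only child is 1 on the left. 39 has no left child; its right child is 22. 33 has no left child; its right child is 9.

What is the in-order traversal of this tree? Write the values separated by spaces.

33 31 9 26 10 37 30 4 14 5 11 1 16 13 39 22

In-order visits the left subtree, then the node, then the right subtree.
At 10: go left to 33.
  At 33: no left child.
  Visit 33.
  At 33: go right to 9.
    At 9: go left to 31.
      31 is a leaf — visit 31.
    Visit 9.
    At 9: go right to 26.
      26 is a leaf — visit 26.
Visit 10.
At 10: go right to 13.
  At 13: go left to 30.
    At 30: go left to 37.
      37 is a leaf — visit 37.
    Visit 30.
    At 30: go right to 5.
      At 5: go left to 4.
        At 4: no left child.
        Visit 4.
        At 4: go right to 14.
          14 is a leaf — visit 14.
      Visit 5.
      At 5: go right to 11.
        At 11: no left child.
        Visit 11.
        At 11: go right to 16.
          At 16: go left to 1.
            1 is a leaf — visit 1.
          Visit 16.
          At 16: no right child.
  Visit 13.
  At 13: go right to 39.
    At 39: no left child.
    Visit 39.
    At 39: go right to 22.
      22 is a leaf — visit 22.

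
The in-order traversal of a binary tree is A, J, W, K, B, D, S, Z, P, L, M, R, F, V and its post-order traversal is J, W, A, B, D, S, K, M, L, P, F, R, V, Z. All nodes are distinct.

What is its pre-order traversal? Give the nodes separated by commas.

Z, K, A, W, J, S, D, B, V, R, P, L, M, F

The last element of post-order is the root; it splits in-order into left and right subtrees.
Root Z: left subtree has 7 nodes {A, J, W, K, B, D, S}, right has 6 {P, L, M, R, F, V}.
  Root K: left subtree has 3 nodes {A, J, W}, right has 3 {B, D, S}.
    Root A: left subtree has 0 nodes { }, right has 2 {J, W}.
      Root W: left subtree has 1 node {J}, right has 0 { }.
    Root S: left subtree has 2 nodes {B, D}, right has 0 { }.
      Root D: left subtree has 1 node {B}, right has 0 { }.
  Root V: left subtree has 5 nodes {P, L, M, R, F}, right has 0 { }.
    Root R: left subtree has 3 nodes {P, L, M}, right has 1 {F}.
      Root P: left subtree has 0 nodes { }, right has 2 {L, M}.
        Root L: left subtree has 0 nodes { }, right has 1 {M}.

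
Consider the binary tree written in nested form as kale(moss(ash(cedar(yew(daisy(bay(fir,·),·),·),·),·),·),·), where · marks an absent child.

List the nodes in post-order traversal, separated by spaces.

fir bay daisy yew cedar ash moss kale

Post-order visits the left subtree, then the right subtree, then the node.
At kale: go left to moss.
  At moss: go left to ash.
    At ash: go left to cedar.
      At cedar: go left to yew.
        At yew: go left to daisy.
          At daisy: go left to bay.
            At bay: go left to fir.
              fir is a leaf — visit fir.
            At bay: no right child.
            Visit bay.
          At daisy: no right child.
          Visit daisy.
        At yew: no right child.
        Visit yew.
      At cedar: no right child.
      Visit cedar.
    At ash: no right child.
    Visit ash.
  At moss: no right child.
  Visit moss.
At kale: no right child.
Visit kale.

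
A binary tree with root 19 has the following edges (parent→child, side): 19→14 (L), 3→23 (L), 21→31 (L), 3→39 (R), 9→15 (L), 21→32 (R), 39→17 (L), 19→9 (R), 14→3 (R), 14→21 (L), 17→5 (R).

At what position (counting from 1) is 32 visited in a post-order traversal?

Post-order visits the left subtree, then the right subtree, then the node.
At 19: go left to 14.
  At 14: go left to 21.
    At 21: go left to 31.
      31 is a leaf — visit 31.
    At 21: go right to 32.
      32 is a leaf — visit 32.
    Visit 21.
  At 14: go right to 3.
    At 3: go left to 23.
      23 is a leaf — visit 23.
    At 3: go right to 39.
      At 39: go left to 17.
        At 17: no left child.
        At 17: go right to 5.
          5 is a leaf — visit 5.
        Visit 17.
      At 39: no right child.
      Visit 39.
    Visit 3.
  Visit 14.
At 19: go right to 9.
  At 9: go left to 15.
    15 is a leaf — visit 15.
  At 9: no right child.
  Visit 9.
Visit 19.
Full post-order sequence: 31, 32, 21, 23, 5, 17, 39, 3, 14, 15, 9, 19.

2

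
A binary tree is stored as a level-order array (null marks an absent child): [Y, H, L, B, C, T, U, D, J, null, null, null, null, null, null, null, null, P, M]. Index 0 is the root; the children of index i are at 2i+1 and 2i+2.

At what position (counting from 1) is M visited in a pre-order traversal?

Pre-order visits the node, then its left subtree, then its right subtree.
Visit Y.
At Y: go left to H.
  Visit H.
  At H: go left to B.
    Visit B.
    At B: go left to D.
      D is a leaf — visit D.
    At B: go right to J.
      Visit J.
      At J: go left to P.
        P is a leaf — visit P.
      At J: go right to M.
        M is a leaf — visit M.
  At H: go right to C.
    C is a leaf — visit C.
At Y: go right to L.
  Visit L.
  At L: go left to T.
    T is a leaf — visit T.
  At L: go right to U.
    U is a leaf — visit U.
Full pre-order sequence: Y, H, B, D, J, P, M, C, L, T, U.

7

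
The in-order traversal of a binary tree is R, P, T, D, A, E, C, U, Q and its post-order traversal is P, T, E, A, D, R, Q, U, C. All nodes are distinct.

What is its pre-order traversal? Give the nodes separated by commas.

The last element of post-order is the root; it splits in-order into left and right subtrees.
Root C: left subtree has 6 nodes {R, P, T, D, A, E}, right has 2 {U, Q}.
  Root R: left subtree has 0 nodes { }, right has 5 {P, T, D, A, E}.
    Root D: left subtree has 2 nodes {P, T}, right has 2 {A, E}.
      Root T: left subtree has 1 node {P}, right has 0 { }.
      Root A: left subtree has 0 nodes { }, right has 1 {E}.
  Root U: left subtree has 0 nodes { }, right has 1 {Q}.

C, R, D, T, P, A, E, U, Q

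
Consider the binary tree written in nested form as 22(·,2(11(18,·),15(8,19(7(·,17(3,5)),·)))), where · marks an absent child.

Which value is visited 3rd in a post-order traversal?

8

Post-order visits the left subtree, then the right subtree, then the node.
At 22: no left child.
At 22: go right to 2.
  At 2: go left to 11.
    At 11: go left to 18.
      18 is a leaf — visit 18.
    At 11: no right child.
    Visit 11.
  At 2: go right to 15.
    At 15: go left to 8.
      8 is a leaf — visit 8.
    At 15: go right to 19.
      At 19: go left to 7.
        At 7: no left child.
        At 7: go right to 17.
          At 17: go left to 3.
            3 is a leaf — visit 3.
          At 17: go right to 5.
            5 is a leaf — visit 5.
          Visit 17.
        Visit 7.
      At 19: no right child.
      Visit 19.
    Visit 15.
  Visit 2.
Visit 22.
Full post-order sequence: 18, 11, 8, 3, 5, 17, 7, 19, 15, 2, 22.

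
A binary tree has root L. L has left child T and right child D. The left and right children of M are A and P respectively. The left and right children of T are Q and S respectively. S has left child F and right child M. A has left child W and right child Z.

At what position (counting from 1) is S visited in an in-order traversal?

4

In-order visits the left subtree, then the node, then the right subtree.
At L: go left to T.
  At T: go left to Q.
    Q is a leaf — visit Q.
  Visit T.
  At T: go right to S.
    At S: go left to F.
      F is a leaf — visit F.
    Visit S.
    At S: go right to M.
      At M: go left to A.
        At A: go left to W.
          W is a leaf — visit W.
        Visit A.
        At A: go right to Z.
          Z is a leaf — visit Z.
      Visit M.
      At M: go right to P.
        P is a leaf — visit P.
Visit L.
At L: go right to D.
  D is a leaf — visit D.
Full in-order sequence: Q, T, F, S, W, A, Z, M, P, L, D.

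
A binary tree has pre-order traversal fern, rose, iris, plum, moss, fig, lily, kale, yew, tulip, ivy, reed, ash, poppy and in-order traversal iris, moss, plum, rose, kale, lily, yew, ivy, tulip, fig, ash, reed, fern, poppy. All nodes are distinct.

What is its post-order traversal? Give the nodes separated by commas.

The first element of pre-order is the root; it splits in-order into left and right subtrees.
Root fern: left subtree has 12 nodes {iris, moss, plum, rose, kale, lily, yew, ivy, tulip, fig, ash, reed}, right has 1 {poppy}.
  Root rose: left subtree has 3 nodes {iris, moss, plum}, right has 8 {kale, lily, yew, ivy, tulip, fig, ash, reed}.
    Root iris: left subtree has 0 nodes { }, right has 2 {moss, plum}.
      Root plum: left subtree has 1 node {moss}, right has 0 { }.
    Root fig: left subtree has 5 nodes {kale, lily, yew, ivy, tulip}, right has 2 {ash, reed}.
      Root lily: left subtree has 1 node {kale}, right has 3 {yew, ivy, tulip}.
        Root yew: left subtree has 0 nodes { }, right has 2 {ivy, tulip}.
          Root tulip: left subtree has 1 node {ivy}, right has 0 { }.
      Root reed: left subtree has 1 node {ash}, right has 0 { }.

moss, plum, iris, kale, ivy, tulip, yew, lily, ash, reed, fig, rose, poppy, fern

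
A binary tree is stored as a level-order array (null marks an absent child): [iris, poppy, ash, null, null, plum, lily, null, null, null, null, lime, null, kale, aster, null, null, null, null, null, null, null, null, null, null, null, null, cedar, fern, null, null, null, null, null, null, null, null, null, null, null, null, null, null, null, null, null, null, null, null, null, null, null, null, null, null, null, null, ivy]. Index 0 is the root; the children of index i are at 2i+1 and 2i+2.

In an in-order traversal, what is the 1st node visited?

In-order visits the left subtree, then the node, then the right subtree.
At iris: go left to poppy.
  poppy is a leaf — visit poppy.
Visit iris.
At iris: go right to ash.
  At ash: go left to plum.
    At plum: go left to lime.
      lime is a leaf — visit lime.
    Visit plum.
    At plum: no right child.
  Visit ash.
  At ash: go right to lily.
    At lily: go left to kale.
      At kale: go left to cedar.
        cedar is a leaf — visit cedar.
      Visit kale.
      At kale: go right to fern.
        At fern: go left to ivy.
          ivy is a leaf — visit ivy.
        Visit fern.
        At fern: no right child.
    Visit lily.
    At lily: go right to aster.
      aster is a leaf — visit aster.
Full in-order sequence: poppy, iris, lime, plum, ash, cedar, kale, ivy, fern, lily, aster.

poppy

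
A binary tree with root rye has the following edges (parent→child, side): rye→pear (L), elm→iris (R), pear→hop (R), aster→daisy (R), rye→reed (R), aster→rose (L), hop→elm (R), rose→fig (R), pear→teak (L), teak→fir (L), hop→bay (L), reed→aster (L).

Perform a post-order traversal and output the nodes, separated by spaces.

fir teak bay iris elm hop pear fig rose daisy aster reed rye

Post-order visits the left subtree, then the right subtree, then the node.
At rye: go left to pear.
  At pear: go left to teak.
    At teak: go left to fir.
      fir is a leaf — visit fir.
    At teak: no right child.
    Visit teak.
  At pear: go right to hop.
    At hop: go left to bay.
      bay is a leaf — visit bay.
    At hop: go right to elm.
      At elm: no left child.
      At elm: go right to iris.
        iris is a leaf — visit iris.
      Visit elm.
    Visit hop.
  Visit pear.
At rye: go right to reed.
  At reed: go left to aster.
    At aster: go left to rose.
      At rose: no left child.
      At rose: go right to fig.
        fig is a leaf — visit fig.
      Visit rose.
    At aster: go right to daisy.
      daisy is a leaf — visit daisy.
    Visit aster.
  At reed: no right child.
  Visit reed.
Visit rye.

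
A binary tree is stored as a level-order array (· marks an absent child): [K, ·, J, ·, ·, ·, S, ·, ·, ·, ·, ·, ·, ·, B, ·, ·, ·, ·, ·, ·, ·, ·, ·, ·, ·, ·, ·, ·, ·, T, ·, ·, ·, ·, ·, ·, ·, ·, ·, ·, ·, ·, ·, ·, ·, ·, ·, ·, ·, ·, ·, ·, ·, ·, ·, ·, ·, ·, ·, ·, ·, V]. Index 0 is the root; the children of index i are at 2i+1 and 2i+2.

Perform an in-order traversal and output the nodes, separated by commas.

K, J, S, B, T, V

In-order visits the left subtree, then the node, then the right subtree.
At K: no left child.
Visit K.
At K: go right to J.
  At J: no left child.
  Visit J.
  At J: go right to S.
    At S: no left child.
    Visit S.
    At S: go right to B.
      At B: no left child.
      Visit B.
      At B: go right to T.
        At T: no left child.
        Visit T.
        At T: go right to V.
          V is a leaf — visit V.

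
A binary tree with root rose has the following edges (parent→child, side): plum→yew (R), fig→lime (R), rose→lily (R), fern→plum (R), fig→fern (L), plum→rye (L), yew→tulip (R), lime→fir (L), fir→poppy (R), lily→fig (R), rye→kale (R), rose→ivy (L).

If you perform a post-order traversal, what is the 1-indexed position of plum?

Post-order visits the left subtree, then the right subtree, then the node.
At rose: go left to ivy.
  ivy is a leaf — visit ivy.
At rose: go right to lily.
  At lily: no left child.
  At lily: go right to fig.
    At fig: go left to fern.
      At fern: no left child.
      At fern: go right to plum.
        At plum: go left to rye.
          At rye: no left child.
          At rye: go right to kale.
            kale is a leaf — visit kale.
          Visit rye.
        At plum: go right to yew.
          At yew: no left child.
          At yew: go right to tulip.
            tulip is a leaf — visit tulip.
          Visit yew.
        Visit plum.
      Visit fern.
    At fig: go right to lime.
      At lime: go left to fir.
        At fir: no left child.
        At fir: go right to poppy.
          poppy is a leaf — visit poppy.
        Visit fir.
      At lime: no right child.
      Visit lime.
    Visit fig.
  Visit lily.
Visit rose.
Full post-order sequence: ivy, kale, rye, tulip, yew, plum, fern, poppy, fir, lime, fig, lily, rose.

6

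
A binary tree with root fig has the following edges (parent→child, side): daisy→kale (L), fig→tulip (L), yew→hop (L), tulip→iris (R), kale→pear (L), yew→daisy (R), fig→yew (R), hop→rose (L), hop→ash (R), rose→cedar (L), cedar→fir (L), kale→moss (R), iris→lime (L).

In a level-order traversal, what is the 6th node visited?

daisy

Level-order visits nodes level by level from the root, left to right within each level.
Level 0: fig
Level 1: tulip, yew
Level 2: iris, hop, daisy
Level 3: lime, rose, ash, kale
Level 4: cedar, pear, moss
Level 5: fir
Full level-order sequence: fig, tulip, yew, iris, hop, daisy, lime, rose, ash, kale, cedar, pear, moss, fir.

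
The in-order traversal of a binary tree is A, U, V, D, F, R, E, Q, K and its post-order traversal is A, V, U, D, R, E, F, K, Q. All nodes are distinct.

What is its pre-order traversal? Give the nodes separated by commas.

The last element of post-order is the root; it splits in-order into left and right subtrees.
Root Q: left subtree has 7 nodes {A, U, V, D, F, R, E}, right has 1 {K}.
  Root F: left subtree has 4 nodes {A, U, V, D}, right has 2 {R, E}.
    Root D: left subtree has 3 nodes {A, U, V}, right has 0 { }.
      Root U: left subtree has 1 node {A}, right has 1 {V}.
    Root E: left subtree has 1 node {R}, right has 0 { }.

Q, F, D, U, A, V, E, R, K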